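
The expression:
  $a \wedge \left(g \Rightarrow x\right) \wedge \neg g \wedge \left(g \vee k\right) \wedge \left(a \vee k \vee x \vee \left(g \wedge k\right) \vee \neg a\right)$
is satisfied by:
  {a: True, k: True, g: False}


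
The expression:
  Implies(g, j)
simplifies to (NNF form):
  j | ~g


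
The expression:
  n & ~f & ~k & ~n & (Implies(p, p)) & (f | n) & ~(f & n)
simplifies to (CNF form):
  False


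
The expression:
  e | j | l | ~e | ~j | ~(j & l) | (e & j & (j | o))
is always true.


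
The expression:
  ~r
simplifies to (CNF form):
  ~r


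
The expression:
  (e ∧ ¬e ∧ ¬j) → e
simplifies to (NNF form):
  True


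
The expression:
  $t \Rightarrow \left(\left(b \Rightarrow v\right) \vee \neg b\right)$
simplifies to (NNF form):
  $v \vee \neg b \vee \neg t$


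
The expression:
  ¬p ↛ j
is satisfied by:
  {j: True, p: False}
  {p: False, j: False}
  {p: True, j: True}


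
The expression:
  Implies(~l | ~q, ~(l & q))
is always true.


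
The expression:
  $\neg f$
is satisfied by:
  {f: False}


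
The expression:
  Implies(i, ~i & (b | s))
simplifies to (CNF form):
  ~i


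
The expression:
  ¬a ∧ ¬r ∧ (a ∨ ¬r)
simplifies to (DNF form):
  ¬a ∧ ¬r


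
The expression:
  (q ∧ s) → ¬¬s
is always true.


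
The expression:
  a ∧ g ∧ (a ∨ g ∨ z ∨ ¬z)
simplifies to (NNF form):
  a ∧ g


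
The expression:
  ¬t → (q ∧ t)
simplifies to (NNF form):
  t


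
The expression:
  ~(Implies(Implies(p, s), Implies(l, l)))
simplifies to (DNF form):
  False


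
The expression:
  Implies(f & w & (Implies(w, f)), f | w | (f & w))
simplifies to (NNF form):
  True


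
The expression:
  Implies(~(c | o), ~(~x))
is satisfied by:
  {x: True, o: True, c: True}
  {x: True, o: True, c: False}
  {x: True, c: True, o: False}
  {x: True, c: False, o: False}
  {o: True, c: True, x: False}
  {o: True, c: False, x: False}
  {c: True, o: False, x: False}


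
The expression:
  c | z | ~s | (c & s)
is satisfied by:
  {z: True, c: True, s: False}
  {z: True, s: False, c: False}
  {c: True, s: False, z: False}
  {c: False, s: False, z: False}
  {z: True, c: True, s: True}
  {z: True, s: True, c: False}
  {c: True, s: True, z: False}


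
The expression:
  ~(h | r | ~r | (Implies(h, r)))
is never true.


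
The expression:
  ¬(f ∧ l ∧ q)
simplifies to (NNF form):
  ¬f ∨ ¬l ∨ ¬q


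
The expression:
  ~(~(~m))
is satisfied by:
  {m: False}


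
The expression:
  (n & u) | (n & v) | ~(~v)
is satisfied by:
  {n: True, v: True, u: True}
  {n: True, v: True, u: False}
  {v: True, u: True, n: False}
  {v: True, u: False, n: False}
  {n: True, u: True, v: False}


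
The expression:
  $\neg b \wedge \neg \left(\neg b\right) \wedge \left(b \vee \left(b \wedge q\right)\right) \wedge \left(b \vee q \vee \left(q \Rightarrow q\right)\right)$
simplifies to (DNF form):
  $\text{False}$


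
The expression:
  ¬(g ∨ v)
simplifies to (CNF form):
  ¬g ∧ ¬v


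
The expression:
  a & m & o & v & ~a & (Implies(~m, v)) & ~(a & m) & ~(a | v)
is never true.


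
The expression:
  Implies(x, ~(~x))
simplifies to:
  True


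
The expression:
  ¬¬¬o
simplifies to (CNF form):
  ¬o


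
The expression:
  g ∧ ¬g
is never true.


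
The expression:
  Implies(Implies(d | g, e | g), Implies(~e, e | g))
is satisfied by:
  {d: True, e: True, g: True}
  {d: True, e: True, g: False}
  {d: True, g: True, e: False}
  {d: True, g: False, e: False}
  {e: True, g: True, d: False}
  {e: True, g: False, d: False}
  {g: True, e: False, d: False}


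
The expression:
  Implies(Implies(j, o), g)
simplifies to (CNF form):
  (g | j) & (g | ~o)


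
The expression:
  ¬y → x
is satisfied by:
  {y: True, x: True}
  {y: True, x: False}
  {x: True, y: False}


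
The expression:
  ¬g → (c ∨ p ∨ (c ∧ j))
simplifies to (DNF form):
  c ∨ g ∨ p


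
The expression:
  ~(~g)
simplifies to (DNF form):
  g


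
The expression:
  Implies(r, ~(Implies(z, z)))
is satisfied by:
  {r: False}


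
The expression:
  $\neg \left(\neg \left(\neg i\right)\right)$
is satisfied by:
  {i: False}


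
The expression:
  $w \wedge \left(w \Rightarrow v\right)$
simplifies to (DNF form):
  $v \wedge w$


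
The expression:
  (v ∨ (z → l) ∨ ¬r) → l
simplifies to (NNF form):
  l ∨ (r ∧ z ∧ ¬v)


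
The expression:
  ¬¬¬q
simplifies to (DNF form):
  ¬q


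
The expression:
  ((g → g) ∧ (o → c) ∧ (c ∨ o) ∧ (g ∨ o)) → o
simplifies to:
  o ∨ ¬c ∨ ¬g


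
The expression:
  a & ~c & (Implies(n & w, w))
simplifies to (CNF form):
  a & ~c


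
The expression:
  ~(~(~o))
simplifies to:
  ~o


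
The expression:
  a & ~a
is never true.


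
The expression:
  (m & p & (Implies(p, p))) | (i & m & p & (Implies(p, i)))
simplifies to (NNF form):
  m & p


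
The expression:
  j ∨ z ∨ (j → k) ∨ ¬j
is always true.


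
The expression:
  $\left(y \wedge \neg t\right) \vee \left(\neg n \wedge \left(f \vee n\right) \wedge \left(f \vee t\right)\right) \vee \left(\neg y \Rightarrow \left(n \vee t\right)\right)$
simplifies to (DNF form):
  $f \vee n \vee t \vee y$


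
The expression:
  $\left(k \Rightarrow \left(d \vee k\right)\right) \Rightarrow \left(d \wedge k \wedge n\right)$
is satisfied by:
  {d: True, n: True, k: True}


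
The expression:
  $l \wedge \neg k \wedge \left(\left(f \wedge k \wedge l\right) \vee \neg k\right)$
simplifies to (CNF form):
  $l \wedge \neg k$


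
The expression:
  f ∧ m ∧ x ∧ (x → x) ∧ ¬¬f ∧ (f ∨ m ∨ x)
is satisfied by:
  {m: True, x: True, f: True}


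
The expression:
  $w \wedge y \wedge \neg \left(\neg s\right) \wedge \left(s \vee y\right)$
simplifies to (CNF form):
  $s \wedge w \wedge y$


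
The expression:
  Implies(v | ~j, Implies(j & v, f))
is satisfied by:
  {f: True, v: False, j: False}
  {f: False, v: False, j: False}
  {j: True, f: True, v: False}
  {j: True, f: False, v: False}
  {v: True, f: True, j: False}
  {v: True, f: False, j: False}
  {v: True, j: True, f: True}


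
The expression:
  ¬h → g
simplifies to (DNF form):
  g ∨ h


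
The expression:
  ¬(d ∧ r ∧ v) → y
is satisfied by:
  {y: True, v: True, d: True, r: True}
  {y: True, v: True, d: True, r: False}
  {y: True, v: True, r: True, d: False}
  {y: True, v: True, r: False, d: False}
  {y: True, d: True, r: True, v: False}
  {y: True, d: True, r: False, v: False}
  {y: True, d: False, r: True, v: False}
  {y: True, d: False, r: False, v: False}
  {v: True, d: True, r: True, y: False}


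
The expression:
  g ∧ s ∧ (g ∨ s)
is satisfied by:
  {s: True, g: True}


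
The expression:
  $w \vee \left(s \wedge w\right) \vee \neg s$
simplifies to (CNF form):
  $w \vee \neg s$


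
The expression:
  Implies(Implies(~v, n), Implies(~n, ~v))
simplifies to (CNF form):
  n | ~v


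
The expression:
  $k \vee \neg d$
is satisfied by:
  {k: True, d: False}
  {d: False, k: False}
  {d: True, k: True}


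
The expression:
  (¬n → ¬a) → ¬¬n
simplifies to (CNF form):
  a ∨ n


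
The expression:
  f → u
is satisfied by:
  {u: True, f: False}
  {f: False, u: False}
  {f: True, u: True}


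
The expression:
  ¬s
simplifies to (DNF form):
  ¬s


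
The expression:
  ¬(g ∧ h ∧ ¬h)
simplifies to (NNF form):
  True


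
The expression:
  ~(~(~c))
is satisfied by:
  {c: False}


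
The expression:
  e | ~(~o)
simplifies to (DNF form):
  e | o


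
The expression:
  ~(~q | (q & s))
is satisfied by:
  {q: True, s: False}


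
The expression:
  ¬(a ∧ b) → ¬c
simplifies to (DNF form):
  (a ∧ b) ∨ ¬c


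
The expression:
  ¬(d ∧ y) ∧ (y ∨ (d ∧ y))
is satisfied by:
  {y: True, d: False}


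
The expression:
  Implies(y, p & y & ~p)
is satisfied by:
  {y: False}


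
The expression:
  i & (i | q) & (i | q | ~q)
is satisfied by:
  {i: True}


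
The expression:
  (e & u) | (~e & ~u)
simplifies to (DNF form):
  (e & u) | (~e & ~u)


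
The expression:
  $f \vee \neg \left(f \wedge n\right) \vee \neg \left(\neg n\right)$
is always true.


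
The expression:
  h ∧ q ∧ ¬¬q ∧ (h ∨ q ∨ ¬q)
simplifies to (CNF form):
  h ∧ q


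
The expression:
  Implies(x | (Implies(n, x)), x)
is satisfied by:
  {n: True, x: True}
  {n: True, x: False}
  {x: True, n: False}


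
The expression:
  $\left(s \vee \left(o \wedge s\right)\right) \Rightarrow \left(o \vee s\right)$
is always true.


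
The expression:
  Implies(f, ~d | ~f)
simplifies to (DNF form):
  ~d | ~f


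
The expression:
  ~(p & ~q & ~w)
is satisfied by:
  {q: True, w: True, p: False}
  {q: True, p: False, w: False}
  {w: True, p: False, q: False}
  {w: False, p: False, q: False}
  {q: True, w: True, p: True}
  {q: True, p: True, w: False}
  {w: True, p: True, q: False}


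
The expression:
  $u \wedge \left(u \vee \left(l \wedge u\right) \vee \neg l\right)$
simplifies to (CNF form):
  $u$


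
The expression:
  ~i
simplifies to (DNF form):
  ~i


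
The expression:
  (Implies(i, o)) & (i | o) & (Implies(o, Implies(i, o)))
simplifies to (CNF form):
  o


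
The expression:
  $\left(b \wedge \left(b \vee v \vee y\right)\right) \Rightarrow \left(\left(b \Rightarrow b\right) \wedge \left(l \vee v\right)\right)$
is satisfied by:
  {v: True, l: True, b: False}
  {v: True, l: False, b: False}
  {l: True, v: False, b: False}
  {v: False, l: False, b: False}
  {v: True, b: True, l: True}
  {v: True, b: True, l: False}
  {b: True, l: True, v: False}


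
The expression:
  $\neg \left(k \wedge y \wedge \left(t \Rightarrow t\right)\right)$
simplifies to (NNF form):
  $\neg k \vee \neg y$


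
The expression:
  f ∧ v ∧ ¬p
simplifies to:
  f ∧ v ∧ ¬p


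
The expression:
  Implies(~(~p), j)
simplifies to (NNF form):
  j | ~p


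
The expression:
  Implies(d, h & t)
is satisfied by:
  {t: True, h: True, d: False}
  {t: True, h: False, d: False}
  {h: True, t: False, d: False}
  {t: False, h: False, d: False}
  {d: True, t: True, h: True}


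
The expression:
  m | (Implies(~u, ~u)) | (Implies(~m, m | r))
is always true.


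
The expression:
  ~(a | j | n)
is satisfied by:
  {n: False, j: False, a: False}


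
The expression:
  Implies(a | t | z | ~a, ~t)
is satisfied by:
  {t: False}


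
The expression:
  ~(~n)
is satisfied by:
  {n: True}


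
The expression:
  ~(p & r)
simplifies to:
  ~p | ~r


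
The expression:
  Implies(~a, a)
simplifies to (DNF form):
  a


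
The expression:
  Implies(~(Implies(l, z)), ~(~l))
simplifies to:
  True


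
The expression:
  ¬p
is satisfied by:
  {p: False}


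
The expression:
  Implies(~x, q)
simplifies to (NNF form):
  q | x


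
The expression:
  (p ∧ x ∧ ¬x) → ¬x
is always true.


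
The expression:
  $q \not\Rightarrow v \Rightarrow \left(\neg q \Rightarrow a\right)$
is always true.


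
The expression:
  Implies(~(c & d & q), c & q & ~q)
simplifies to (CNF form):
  c & d & q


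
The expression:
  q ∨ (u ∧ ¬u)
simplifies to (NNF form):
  q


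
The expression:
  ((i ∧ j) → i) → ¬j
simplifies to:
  ¬j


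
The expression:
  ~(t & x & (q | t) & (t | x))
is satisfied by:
  {t: False, x: False}
  {x: True, t: False}
  {t: True, x: False}


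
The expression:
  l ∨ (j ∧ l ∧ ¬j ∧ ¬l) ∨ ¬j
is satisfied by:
  {l: True, j: False}
  {j: False, l: False}
  {j: True, l: True}


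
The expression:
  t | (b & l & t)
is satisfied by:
  {t: True}


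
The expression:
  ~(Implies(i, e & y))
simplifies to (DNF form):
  (i & ~e) | (i & ~y)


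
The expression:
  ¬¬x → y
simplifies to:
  y ∨ ¬x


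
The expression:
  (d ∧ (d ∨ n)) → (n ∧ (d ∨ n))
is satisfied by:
  {n: True, d: False}
  {d: False, n: False}
  {d: True, n: True}


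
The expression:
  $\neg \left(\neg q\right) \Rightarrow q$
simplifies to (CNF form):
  $\text{True}$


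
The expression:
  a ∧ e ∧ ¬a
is never true.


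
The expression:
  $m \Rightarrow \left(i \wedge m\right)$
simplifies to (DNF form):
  $i \vee \neg m$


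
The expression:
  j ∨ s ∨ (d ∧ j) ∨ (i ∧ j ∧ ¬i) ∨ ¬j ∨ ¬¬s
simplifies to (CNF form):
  True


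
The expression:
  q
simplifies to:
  q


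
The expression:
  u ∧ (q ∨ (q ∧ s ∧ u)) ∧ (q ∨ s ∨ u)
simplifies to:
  q ∧ u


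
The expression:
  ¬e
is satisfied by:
  {e: False}


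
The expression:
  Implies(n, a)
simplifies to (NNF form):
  a | ~n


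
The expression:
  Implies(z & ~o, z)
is always true.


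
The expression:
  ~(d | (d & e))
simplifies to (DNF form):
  ~d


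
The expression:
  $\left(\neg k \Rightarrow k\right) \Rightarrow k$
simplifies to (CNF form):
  $\text{True}$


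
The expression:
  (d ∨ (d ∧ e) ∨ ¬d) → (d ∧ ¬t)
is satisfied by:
  {d: True, t: False}


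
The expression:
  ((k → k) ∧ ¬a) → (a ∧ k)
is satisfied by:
  {a: True}


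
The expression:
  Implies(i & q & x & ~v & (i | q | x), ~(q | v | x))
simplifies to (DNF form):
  v | ~i | ~q | ~x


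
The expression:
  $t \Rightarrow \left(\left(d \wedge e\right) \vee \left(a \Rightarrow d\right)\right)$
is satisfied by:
  {d: True, t: False, a: False}
  {d: False, t: False, a: False}
  {a: True, d: True, t: False}
  {a: True, d: False, t: False}
  {t: True, d: True, a: False}
  {t: True, d: False, a: False}
  {t: True, a: True, d: True}


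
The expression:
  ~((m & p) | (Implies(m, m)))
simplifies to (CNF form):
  False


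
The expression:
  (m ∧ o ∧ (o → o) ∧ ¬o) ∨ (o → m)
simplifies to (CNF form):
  m ∨ ¬o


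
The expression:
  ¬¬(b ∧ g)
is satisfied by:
  {b: True, g: True}


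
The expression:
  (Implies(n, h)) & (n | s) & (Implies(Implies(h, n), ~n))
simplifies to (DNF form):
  s & ~n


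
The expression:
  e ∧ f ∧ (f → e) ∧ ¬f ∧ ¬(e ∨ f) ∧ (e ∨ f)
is never true.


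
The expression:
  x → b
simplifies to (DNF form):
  b ∨ ¬x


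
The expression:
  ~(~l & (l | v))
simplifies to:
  l | ~v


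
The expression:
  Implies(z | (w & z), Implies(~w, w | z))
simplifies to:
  True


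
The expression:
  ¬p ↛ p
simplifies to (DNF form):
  True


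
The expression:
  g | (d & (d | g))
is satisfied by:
  {d: True, g: True}
  {d: True, g: False}
  {g: True, d: False}


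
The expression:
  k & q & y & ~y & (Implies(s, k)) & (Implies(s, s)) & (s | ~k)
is never true.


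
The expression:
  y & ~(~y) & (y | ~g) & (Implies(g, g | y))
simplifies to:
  y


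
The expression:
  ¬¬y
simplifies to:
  y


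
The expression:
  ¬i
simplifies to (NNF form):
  ¬i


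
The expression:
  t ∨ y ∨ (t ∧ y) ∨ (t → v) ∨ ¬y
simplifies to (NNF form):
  True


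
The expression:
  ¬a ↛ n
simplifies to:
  n ∨ ¬a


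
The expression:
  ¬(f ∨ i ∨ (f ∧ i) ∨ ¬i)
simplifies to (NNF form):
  False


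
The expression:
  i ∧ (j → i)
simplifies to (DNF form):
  i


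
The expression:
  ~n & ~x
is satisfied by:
  {n: False, x: False}


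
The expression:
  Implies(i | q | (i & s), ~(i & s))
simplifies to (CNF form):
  ~i | ~s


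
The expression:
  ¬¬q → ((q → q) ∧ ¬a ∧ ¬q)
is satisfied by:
  {q: False}


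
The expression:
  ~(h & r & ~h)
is always true.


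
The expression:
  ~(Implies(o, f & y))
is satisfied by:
  {o: True, y: False, f: False}
  {f: True, o: True, y: False}
  {y: True, o: True, f: False}


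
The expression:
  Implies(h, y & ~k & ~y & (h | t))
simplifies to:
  ~h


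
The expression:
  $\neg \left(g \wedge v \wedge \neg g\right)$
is always true.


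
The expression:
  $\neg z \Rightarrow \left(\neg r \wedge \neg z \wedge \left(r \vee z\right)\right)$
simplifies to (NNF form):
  $z$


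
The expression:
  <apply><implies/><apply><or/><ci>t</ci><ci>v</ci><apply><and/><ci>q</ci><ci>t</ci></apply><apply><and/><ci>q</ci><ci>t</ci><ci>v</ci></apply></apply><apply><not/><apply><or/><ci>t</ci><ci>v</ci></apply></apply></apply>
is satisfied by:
  {v: False, t: False}


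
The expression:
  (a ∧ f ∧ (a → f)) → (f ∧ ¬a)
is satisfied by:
  {a: False, f: False}
  {f: True, a: False}
  {a: True, f: False}


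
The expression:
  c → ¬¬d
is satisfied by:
  {d: True, c: False}
  {c: False, d: False}
  {c: True, d: True}


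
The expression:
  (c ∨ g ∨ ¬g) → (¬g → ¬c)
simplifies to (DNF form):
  g ∨ ¬c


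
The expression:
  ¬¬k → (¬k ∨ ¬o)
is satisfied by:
  {k: False, o: False}
  {o: True, k: False}
  {k: True, o: False}


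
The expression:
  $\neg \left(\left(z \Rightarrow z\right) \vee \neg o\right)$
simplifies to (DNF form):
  $\text{False}$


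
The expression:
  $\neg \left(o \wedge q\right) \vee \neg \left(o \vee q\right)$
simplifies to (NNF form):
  $\neg o \vee \neg q$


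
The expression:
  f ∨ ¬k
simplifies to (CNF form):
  f ∨ ¬k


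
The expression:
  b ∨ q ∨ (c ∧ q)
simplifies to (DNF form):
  b ∨ q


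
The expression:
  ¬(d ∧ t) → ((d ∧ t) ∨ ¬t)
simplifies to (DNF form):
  d ∨ ¬t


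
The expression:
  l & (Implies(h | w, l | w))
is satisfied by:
  {l: True}


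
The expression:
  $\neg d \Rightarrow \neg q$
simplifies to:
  $d \vee \neg q$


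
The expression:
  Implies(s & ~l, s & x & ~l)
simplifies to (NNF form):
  l | x | ~s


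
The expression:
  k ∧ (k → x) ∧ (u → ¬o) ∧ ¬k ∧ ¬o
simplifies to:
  False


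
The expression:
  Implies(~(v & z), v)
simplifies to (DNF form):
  v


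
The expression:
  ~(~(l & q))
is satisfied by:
  {q: True, l: True}


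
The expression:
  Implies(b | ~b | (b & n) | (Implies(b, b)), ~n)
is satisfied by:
  {n: False}


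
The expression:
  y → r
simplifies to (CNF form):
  r ∨ ¬y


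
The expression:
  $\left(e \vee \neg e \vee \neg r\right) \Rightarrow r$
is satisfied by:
  {r: True}


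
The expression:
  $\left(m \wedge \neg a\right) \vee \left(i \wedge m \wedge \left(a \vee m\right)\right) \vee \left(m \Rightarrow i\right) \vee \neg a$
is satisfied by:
  {i: True, m: False, a: False}
  {m: False, a: False, i: False}
  {i: True, a: True, m: False}
  {a: True, m: False, i: False}
  {i: True, m: True, a: False}
  {m: True, i: False, a: False}
  {i: True, a: True, m: True}


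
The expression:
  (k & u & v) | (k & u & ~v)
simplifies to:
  k & u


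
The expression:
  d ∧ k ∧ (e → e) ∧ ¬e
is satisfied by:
  {d: True, k: True, e: False}


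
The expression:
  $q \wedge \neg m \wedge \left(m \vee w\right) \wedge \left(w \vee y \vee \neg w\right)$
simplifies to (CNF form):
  $q \wedge w \wedge \neg m$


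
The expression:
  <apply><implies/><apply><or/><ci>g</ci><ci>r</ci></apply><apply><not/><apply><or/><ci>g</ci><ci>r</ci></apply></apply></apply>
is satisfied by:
  {g: False, r: False}


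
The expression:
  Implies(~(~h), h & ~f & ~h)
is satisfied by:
  {h: False}


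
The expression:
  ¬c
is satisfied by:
  {c: False}


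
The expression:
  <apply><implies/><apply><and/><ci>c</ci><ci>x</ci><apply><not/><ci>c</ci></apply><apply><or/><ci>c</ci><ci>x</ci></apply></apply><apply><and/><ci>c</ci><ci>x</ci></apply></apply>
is always true.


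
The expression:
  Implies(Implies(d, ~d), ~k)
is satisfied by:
  {d: True, k: False}
  {k: False, d: False}
  {k: True, d: True}


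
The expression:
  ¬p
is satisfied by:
  {p: False}


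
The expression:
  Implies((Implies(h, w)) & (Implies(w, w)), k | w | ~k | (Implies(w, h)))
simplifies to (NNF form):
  True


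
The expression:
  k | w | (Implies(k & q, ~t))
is always true.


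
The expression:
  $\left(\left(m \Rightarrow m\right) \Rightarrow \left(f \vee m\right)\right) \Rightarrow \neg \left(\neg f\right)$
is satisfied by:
  {f: True, m: False}
  {m: False, f: False}
  {m: True, f: True}


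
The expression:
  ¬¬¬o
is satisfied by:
  {o: False}


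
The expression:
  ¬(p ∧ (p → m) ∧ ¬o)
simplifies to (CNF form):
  o ∨ ¬m ∨ ¬p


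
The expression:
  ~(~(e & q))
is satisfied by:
  {e: True, q: True}


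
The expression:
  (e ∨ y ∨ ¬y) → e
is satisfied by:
  {e: True}


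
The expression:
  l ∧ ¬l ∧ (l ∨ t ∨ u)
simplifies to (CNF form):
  False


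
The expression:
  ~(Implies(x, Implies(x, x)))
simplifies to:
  False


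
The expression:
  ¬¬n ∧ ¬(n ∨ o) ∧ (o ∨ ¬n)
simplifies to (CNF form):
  False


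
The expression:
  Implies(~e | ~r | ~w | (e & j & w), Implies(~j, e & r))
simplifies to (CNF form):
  (e | j) & (j | r)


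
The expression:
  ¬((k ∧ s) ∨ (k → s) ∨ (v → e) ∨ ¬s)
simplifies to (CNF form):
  False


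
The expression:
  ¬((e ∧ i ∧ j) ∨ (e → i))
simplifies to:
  e ∧ ¬i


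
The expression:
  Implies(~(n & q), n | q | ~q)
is always true.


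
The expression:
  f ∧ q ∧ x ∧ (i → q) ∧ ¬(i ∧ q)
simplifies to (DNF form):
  f ∧ q ∧ x ∧ ¬i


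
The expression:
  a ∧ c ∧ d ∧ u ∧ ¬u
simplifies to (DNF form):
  False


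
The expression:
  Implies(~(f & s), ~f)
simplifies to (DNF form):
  s | ~f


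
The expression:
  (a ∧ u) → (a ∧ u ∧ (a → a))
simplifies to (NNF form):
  True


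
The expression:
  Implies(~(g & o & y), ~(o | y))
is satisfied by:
  {g: True, y: False, o: False}
  {g: False, y: False, o: False}
  {y: True, o: True, g: True}


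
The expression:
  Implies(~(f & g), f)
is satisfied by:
  {f: True}


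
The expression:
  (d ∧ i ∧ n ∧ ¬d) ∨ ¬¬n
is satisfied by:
  {n: True}


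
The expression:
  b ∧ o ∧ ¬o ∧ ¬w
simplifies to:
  False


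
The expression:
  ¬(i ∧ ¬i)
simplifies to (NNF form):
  True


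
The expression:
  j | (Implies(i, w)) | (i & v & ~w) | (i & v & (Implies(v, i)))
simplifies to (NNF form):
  j | v | w | ~i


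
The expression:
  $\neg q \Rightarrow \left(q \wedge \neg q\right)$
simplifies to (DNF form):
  $q$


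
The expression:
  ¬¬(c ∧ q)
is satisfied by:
  {c: True, q: True}


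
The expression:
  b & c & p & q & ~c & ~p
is never true.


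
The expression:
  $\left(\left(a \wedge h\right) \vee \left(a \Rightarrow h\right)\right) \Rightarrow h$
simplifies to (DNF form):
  $a \vee h$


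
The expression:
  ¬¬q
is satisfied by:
  {q: True}


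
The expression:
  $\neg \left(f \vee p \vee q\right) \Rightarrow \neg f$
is always true.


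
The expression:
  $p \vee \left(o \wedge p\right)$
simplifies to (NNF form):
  $p$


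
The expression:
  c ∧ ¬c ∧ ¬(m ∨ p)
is never true.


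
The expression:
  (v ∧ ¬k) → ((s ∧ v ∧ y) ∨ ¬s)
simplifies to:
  k ∨ y ∨ ¬s ∨ ¬v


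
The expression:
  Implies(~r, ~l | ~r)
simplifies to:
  True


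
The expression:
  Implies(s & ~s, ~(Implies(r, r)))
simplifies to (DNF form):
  True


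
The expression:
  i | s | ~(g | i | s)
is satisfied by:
  {i: True, s: True, g: False}
  {i: True, g: False, s: False}
  {s: True, g: False, i: False}
  {s: False, g: False, i: False}
  {i: True, s: True, g: True}
  {i: True, g: True, s: False}
  {s: True, g: True, i: False}


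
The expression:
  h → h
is always true.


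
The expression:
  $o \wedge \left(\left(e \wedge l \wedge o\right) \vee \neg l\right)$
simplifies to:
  $o \wedge \left(e \vee \neg l\right)$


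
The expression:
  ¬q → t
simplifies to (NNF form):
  q ∨ t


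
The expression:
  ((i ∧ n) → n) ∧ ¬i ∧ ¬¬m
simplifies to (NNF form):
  m ∧ ¬i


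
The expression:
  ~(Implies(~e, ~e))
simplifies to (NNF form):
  False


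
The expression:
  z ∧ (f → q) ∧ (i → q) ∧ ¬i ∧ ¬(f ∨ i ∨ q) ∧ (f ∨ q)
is never true.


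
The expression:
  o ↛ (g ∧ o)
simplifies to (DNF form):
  o ∧ ¬g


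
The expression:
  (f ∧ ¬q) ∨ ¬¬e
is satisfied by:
  {e: True, f: True, q: False}
  {e: True, f: False, q: False}
  {q: True, e: True, f: True}
  {q: True, e: True, f: False}
  {f: True, q: False, e: False}


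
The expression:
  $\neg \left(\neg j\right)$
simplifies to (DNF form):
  $j$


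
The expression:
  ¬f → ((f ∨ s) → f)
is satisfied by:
  {f: True, s: False}
  {s: False, f: False}
  {s: True, f: True}


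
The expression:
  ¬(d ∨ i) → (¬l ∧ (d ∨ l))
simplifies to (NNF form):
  d ∨ i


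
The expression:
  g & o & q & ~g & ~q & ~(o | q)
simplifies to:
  False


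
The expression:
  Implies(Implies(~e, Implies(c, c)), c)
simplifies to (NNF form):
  c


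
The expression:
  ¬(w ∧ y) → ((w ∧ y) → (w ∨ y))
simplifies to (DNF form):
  True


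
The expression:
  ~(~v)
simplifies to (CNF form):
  v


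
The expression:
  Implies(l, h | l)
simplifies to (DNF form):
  True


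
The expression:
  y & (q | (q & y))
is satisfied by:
  {y: True, q: True}


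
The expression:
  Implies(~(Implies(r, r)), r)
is always true.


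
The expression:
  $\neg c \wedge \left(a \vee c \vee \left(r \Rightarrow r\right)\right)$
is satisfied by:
  {c: False}


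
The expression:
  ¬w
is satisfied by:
  {w: False}


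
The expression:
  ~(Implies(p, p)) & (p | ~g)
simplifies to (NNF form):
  False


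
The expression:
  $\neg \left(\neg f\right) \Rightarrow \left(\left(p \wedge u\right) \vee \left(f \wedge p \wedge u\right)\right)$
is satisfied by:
  {p: True, u: True, f: False}
  {p: True, u: False, f: False}
  {u: True, p: False, f: False}
  {p: False, u: False, f: False}
  {f: True, p: True, u: True}


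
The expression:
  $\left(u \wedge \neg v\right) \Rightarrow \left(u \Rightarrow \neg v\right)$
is always true.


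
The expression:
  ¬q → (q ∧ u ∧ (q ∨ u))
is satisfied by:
  {q: True}


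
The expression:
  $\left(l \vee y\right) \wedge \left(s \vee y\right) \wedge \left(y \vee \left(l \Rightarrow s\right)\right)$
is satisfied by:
  {y: True, l: True, s: True}
  {y: True, l: True, s: False}
  {y: True, s: True, l: False}
  {y: True, s: False, l: False}
  {l: True, s: True, y: False}


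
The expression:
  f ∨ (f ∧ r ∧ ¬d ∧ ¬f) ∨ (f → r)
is always true.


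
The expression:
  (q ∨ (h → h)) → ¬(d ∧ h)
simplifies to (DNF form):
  ¬d ∨ ¬h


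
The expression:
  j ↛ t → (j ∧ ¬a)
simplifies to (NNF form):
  t ∨ ¬a ∨ ¬j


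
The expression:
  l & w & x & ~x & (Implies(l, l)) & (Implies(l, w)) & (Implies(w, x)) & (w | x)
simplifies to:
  False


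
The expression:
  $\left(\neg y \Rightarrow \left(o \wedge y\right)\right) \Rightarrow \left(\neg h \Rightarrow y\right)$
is always true.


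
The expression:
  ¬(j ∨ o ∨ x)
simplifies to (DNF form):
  ¬j ∧ ¬o ∧ ¬x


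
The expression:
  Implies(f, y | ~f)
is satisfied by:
  {y: True, f: False}
  {f: False, y: False}
  {f: True, y: True}


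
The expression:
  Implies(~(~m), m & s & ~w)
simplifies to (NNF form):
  ~m | (s & ~w)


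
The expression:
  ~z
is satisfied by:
  {z: False}


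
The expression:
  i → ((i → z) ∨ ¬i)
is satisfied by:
  {z: True, i: False}
  {i: False, z: False}
  {i: True, z: True}


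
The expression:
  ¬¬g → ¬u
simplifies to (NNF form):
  ¬g ∨ ¬u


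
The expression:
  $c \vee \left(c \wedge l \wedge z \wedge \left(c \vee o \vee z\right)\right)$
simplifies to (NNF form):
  $c$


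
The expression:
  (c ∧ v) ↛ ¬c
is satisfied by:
  {c: True, v: True}


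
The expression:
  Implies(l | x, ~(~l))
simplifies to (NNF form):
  l | ~x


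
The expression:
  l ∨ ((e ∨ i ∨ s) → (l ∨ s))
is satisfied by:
  {l: True, s: True, e: False, i: False}
  {i: True, l: True, s: True, e: False}
  {l: True, s: True, e: True, i: False}
  {i: True, l: True, s: True, e: True}
  {l: True, e: False, s: False, i: False}
  {l: True, i: True, e: False, s: False}
  {l: True, e: True, s: False, i: False}
  {l: True, i: True, e: True, s: False}
  {s: True, i: False, e: False, l: False}
  {i: True, s: True, e: False, l: False}
  {s: True, e: True, i: False, l: False}
  {i: True, s: True, e: True, l: False}
  {i: False, e: False, s: False, l: False}


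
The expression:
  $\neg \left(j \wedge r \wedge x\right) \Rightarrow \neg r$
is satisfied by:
  {x: True, j: True, r: False}
  {x: True, j: False, r: False}
  {j: True, x: False, r: False}
  {x: False, j: False, r: False}
  {r: True, x: True, j: True}


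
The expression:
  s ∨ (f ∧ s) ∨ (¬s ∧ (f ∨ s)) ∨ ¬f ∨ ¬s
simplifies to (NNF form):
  True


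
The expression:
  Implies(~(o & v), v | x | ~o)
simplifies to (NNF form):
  v | x | ~o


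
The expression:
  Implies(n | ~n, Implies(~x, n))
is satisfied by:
  {n: True, x: True}
  {n: True, x: False}
  {x: True, n: False}


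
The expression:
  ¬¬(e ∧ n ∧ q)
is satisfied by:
  {e: True, q: True, n: True}


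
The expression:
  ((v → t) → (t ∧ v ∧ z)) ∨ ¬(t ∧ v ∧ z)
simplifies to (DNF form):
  True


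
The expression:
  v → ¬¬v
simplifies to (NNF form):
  True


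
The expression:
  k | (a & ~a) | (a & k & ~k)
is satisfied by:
  {k: True}


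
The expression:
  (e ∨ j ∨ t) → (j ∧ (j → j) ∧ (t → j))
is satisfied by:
  {j: True, e: False, t: False}
  {t: True, j: True, e: False}
  {j: True, e: True, t: False}
  {t: True, j: True, e: True}
  {t: False, e: False, j: False}


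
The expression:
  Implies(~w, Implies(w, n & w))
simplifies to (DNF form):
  True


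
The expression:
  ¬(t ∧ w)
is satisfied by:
  {w: False, t: False}
  {t: True, w: False}
  {w: True, t: False}


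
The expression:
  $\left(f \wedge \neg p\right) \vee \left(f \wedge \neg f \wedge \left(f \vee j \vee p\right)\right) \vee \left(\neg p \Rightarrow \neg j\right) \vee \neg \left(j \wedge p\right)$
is always true.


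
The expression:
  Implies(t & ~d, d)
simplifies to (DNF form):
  d | ~t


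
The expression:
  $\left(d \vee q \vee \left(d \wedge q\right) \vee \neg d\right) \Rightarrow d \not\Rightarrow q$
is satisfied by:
  {d: True, q: False}


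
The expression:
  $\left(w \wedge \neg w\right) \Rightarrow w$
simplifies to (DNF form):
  $\text{True}$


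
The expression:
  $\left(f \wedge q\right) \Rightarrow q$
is always true.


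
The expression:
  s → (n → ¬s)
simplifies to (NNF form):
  ¬n ∨ ¬s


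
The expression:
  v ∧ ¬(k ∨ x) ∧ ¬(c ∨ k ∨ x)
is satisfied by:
  {v: True, c: False, k: False, x: False}


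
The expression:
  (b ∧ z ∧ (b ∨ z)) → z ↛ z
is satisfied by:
  {z: False, b: False}
  {b: True, z: False}
  {z: True, b: False}


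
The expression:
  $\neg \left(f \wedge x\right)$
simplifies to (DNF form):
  $\neg f \vee \neg x$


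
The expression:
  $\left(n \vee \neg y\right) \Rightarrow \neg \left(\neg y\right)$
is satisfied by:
  {y: True}


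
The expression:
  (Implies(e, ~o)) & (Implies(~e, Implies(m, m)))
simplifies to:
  ~e | ~o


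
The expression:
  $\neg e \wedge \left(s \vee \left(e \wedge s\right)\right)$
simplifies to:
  $s \wedge \neg e$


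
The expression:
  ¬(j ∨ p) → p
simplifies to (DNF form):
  j ∨ p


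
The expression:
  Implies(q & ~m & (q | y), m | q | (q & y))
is always true.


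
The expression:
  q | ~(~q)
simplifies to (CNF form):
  q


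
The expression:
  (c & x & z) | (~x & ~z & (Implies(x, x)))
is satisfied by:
  {c: True, z: False, x: False}
  {c: False, z: False, x: False}
  {x: True, z: True, c: True}


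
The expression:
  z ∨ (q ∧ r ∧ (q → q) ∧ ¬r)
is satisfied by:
  {z: True}


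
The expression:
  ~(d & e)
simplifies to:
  ~d | ~e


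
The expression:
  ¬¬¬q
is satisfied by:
  {q: False}


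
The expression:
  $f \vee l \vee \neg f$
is always true.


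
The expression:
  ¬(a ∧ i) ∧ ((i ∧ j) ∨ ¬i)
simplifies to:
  (j ∧ ¬a) ∨ ¬i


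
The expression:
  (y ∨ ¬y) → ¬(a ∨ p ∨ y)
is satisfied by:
  {y: False, p: False, a: False}


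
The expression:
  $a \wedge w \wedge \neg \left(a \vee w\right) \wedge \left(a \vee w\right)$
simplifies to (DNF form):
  $\text{False}$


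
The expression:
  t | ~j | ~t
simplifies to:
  True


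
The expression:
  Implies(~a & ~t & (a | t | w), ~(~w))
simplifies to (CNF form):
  True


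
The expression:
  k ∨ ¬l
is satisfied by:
  {k: True, l: False}
  {l: False, k: False}
  {l: True, k: True}


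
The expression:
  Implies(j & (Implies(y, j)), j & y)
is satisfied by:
  {y: True, j: False}
  {j: False, y: False}
  {j: True, y: True}


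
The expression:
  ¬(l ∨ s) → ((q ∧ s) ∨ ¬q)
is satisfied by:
  {l: True, s: True, q: False}
  {l: True, s: False, q: False}
  {s: True, l: False, q: False}
  {l: False, s: False, q: False}
  {q: True, l: True, s: True}
  {q: True, l: True, s: False}
  {q: True, s: True, l: False}


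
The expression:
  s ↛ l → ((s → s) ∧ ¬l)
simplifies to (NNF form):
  True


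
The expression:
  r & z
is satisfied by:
  {r: True, z: True}


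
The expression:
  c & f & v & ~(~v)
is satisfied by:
  {c: True, f: True, v: True}


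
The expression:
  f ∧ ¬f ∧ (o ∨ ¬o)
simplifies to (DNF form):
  False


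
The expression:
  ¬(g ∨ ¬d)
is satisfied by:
  {d: True, g: False}


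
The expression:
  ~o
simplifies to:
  ~o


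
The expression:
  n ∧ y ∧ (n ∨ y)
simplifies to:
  n ∧ y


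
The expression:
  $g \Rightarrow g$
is always true.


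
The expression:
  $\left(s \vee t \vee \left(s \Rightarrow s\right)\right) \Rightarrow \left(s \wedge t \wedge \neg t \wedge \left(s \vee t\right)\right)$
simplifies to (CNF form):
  $\text{False}$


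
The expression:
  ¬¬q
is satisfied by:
  {q: True}


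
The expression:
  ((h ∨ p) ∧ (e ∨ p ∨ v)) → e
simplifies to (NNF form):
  e ∨ (¬h ∧ ¬p) ∨ (¬p ∧ ¬v)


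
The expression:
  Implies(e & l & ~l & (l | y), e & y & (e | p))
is always true.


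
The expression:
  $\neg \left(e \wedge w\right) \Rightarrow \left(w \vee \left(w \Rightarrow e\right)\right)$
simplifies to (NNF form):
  $\text{True}$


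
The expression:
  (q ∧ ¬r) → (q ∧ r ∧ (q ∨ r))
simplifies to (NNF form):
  r ∨ ¬q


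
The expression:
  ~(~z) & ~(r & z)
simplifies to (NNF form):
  z & ~r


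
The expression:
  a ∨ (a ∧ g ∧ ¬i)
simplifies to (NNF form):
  a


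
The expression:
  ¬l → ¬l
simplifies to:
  True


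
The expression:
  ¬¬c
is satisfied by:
  {c: True}


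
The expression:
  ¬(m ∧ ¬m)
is always true.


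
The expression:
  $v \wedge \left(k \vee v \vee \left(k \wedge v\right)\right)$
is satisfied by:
  {v: True}


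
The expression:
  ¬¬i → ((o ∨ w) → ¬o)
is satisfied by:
  {o: False, i: False}
  {i: True, o: False}
  {o: True, i: False}


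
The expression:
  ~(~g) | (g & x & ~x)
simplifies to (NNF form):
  g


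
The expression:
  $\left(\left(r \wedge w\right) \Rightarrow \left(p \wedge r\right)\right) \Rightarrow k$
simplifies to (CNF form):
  $\left(k \vee r\right) \wedge \left(k \vee w\right) \wedge \left(k \vee \neg p\right)$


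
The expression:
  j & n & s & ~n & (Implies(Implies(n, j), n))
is never true.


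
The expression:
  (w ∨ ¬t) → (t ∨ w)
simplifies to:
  t ∨ w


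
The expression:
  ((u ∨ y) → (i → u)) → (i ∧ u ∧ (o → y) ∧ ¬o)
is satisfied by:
  {i: True, y: True, o: False, u: False}
  {i: True, y: True, u: True, o: False}
  {i: True, u: True, o: False, y: False}
  {i: True, y: True, o: True, u: False}


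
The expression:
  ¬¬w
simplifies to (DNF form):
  w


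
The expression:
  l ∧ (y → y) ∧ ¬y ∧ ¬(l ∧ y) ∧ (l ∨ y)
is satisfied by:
  {l: True, y: False}


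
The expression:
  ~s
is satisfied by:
  {s: False}


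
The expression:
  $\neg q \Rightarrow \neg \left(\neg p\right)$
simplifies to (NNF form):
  $p \vee q$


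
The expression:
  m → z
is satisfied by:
  {z: True, m: False}
  {m: False, z: False}
  {m: True, z: True}


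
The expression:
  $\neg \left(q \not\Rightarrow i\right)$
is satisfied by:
  {i: True, q: False}
  {q: False, i: False}
  {q: True, i: True}


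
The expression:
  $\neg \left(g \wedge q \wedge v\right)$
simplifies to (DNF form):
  $\neg g \vee \neg q \vee \neg v$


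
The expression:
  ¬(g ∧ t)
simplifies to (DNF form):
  ¬g ∨ ¬t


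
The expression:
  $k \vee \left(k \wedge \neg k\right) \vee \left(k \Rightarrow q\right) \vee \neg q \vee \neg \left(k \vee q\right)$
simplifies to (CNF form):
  $\text{True}$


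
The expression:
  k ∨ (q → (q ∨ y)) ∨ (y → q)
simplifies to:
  True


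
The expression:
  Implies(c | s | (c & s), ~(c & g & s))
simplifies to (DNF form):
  ~c | ~g | ~s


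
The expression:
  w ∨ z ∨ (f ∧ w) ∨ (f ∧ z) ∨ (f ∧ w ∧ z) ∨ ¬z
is always true.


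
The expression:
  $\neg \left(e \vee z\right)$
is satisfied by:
  {e: False, z: False}


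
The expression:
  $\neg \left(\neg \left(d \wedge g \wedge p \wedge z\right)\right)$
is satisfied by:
  {z: True, p: True, d: True, g: True}


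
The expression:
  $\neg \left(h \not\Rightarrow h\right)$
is always true.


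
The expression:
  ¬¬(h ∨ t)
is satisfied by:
  {t: True, h: True}
  {t: True, h: False}
  {h: True, t: False}


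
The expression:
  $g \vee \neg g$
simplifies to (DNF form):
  $\text{True}$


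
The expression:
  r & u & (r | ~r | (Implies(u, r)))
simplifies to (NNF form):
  r & u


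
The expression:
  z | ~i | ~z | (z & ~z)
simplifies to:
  True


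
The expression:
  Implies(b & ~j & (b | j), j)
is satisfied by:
  {j: True, b: False}
  {b: False, j: False}
  {b: True, j: True}


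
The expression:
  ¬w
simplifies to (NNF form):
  ¬w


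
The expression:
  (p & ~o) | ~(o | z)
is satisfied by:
  {p: True, o: False, z: False}
  {o: False, z: False, p: False}
  {z: True, p: True, o: False}
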